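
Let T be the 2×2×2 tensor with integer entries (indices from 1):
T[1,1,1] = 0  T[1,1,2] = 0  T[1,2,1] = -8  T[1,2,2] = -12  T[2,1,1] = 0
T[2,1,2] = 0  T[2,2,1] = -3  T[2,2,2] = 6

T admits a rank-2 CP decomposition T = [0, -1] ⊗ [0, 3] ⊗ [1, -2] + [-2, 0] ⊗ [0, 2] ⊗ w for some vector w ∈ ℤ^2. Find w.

w = [2, 3]

Subtract the known terms from T to get the rank-1 residual R = [-2, 0] ⊗ [0, 2] ⊗ w, so R[i,j,k] = a[i]·b[j]·w[k]. Pick indices with nonzero a[1]·b[2] = (-2)·(2) = -4. Only the fibre through (1,2,·) is needed: R[1,2,:] = T[1,2,:] − Σₗ aₗ[1]bₗ[2]cₗ = [-8, -12] − (0)·(3)·[1, -2] = [-8, -12]. Then w[k] = R[1,2,k] / -4 for each k, giving w = [-8, -12] / -4 = [2, 3].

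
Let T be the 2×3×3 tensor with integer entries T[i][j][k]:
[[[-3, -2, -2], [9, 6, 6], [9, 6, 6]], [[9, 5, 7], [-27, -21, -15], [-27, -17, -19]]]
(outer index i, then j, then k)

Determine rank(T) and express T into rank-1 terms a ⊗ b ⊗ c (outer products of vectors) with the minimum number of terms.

Lower bound: the mode-3 unfolding of T (rows indexed by k, columns by (i,j) = (0,0), (0,1), (0,2), (1,0), (1,1), (1,2)) is [[-3, 9, 9, 9, -27, -27], [-2, 6, 6, 5, -21, -17], [-2, 6, 6, 7, -15, -19]].
There the 2×2 minor on rows k ∈ {0, 1}, columns (i,j) ∈ {(0,0), (1,0)} is det [[-3, 9], [-2, 5]] = 3 ≠ 0, so this unfolding has rank ≥ 2; CP rank is at least every unfolding rank, so rank(T) ≥ 2. (Unfolding ranks only ever bound the CP rank from below — rank(T) can be strictly larger than all of them — so the matching upper bound has to come from an explicit 2-term decomposition.)
Upper bound — finding two terms. Write S_k = T[:,:,k] for the frontal slices: S₀ = [[-3, 9, 9], [9, -27, -27]], S₁ = [[-2, 6, 6], [5, -21, -17]], S₂ = [[-2, 6, 6], [7, -15, -19]].
If T = a₁ ⊗ b₁ ⊗ c₁ + a₂ ⊗ b₂ ⊗ c₂ then each S_k = c₁[k]·a₁b₁ᵀ + c₂[k]·a₂b₂ᵀ. S₀ and S₁ are linearly independent, so a₁b₁ᵀ and a₂b₂ᵀ must span the same plane of matrices: they are the rank-1 matrices of the form x·S₀ + y·S₁.
The 2×2 minor of x·S₀ + y·S₁ on rows {0,1}, columns {0,1} is 18·xy + 12·y² = 6·(3·x + 2·y)(y), vanishing at (x:y) = (2:-3) and (1:0).
M₁ = 2·S₀ − 3·S₁ = [[0, 0, 0], [3, 9, -3]] = 3·[0, 1][1, 3, -1]ᵀ and M₂ = S₀ = [[-3, 9, 9], [9, -27, -27]] = (-3)·[1, -3][1, -3, -3]ᵀ, so take a₁ = [0, 1], b₁ = [1, 3, -1], a₂ = [1, -3], b₂ = [1, -3, -3].
Each slice is an integer combination of E₁ = a₁b₁ᵀ and E₂ = a₂b₂ᵀ: S₀ = −3·E₂, S₁ = −E₁ − 2·E₂, S₂ = E₁ − 2·E₂; reading off coefficients, c₁ = [0, -1, 1] and c₂ = [-3, -2, -2].
Hence T = [0, 1] ⊗ [1, 3, -1] ⊗ [0, -1, 1] + [1, -3] ⊗ [1, -3, -3] ⊗ [-3, -2, -2], so rank(T) ≤ 2.
These bounds meet, so rank(T) = 2.
Check entry T[0,1,0] = 9: (0)·(3)·(0) + (1)·(-3)·(-3) = 9.

rank(T) = 2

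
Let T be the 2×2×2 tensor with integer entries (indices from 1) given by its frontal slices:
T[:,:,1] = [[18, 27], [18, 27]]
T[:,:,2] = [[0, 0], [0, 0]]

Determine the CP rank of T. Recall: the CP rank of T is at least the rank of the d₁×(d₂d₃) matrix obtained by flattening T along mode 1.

1

Lower bound: T ≠ 0 (e.g. T[1,1,1] = 18), so rank(T) ≥ 1.
Upper bound: if T = a (x) b (x) c then every fibre of T is a multiple of the corresponding factor, so read the factors off the fibres through the nonzero entry T[1,1,1] = 18.
The mode-1 fibre T[:,1,1] = [18, 18] gives a = (1, 1) (primitive direction); the mode-2 fibre T[1,:,1] = [18, 27] gives b = (2, 3); then c[k] = T[1,1,k] / (a[1]·b[1]) = [18, 0] / 2 = (9, 0).
Expanding (1, 1) (x) (2, 3) (x) (9, 0) reproduces all 8 entries of T, so T = (1, 1) (x) (2, 3) (x) (9, 0) and rank(T) ≤ 1.
These bounds meet, so rank(T) = 1.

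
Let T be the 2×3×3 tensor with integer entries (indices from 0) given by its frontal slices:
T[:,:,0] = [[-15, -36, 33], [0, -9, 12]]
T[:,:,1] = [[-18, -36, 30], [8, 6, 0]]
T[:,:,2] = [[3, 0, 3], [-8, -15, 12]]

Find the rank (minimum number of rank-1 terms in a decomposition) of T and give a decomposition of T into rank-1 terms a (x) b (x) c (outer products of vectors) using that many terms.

rank(T) = 2

Lower bound: the mode-2 unfolding of T (rows indexed by j, columns by (i,k) = (0,0), (0,1), (0,2), (1,0), (1,1), (1,2)) is [[-15, -18, 3, 0, 8, -8], [-36, -36, 0, -9, 6, -15], [33, 30, 3, 12, 0, 12]].
There the 2×2 minor on rows j ∈ {0, 1}, columns (i,k) ∈ {(0,0), (0,1)} is det [[-15, -18], [-36, -36]] = -108 ≠ 0, so this unfolding has rank ≥ 2; CP rank is at least every unfolding rank, so rank(T) ≥ 2. (Unfolding ranks only ever bound the CP rank from below — rank(T) can be strictly larger than all of them — so the matching upper bound has to come from an explicit 2-term decomposition.)
Upper bound — finding two terms. Write S_k = T[:,:,k] for the frontal slices: S₀ = [[-15, -36, 33], [0, -9, 12]], S₁ = [[-18, -36, 30], [8, 6, 0]], S₂ = [[3, 0, 3], [-8, -15, 12]].
If T = a₁ (x) b₁ (x) c₁ + a₂ (x) b₂ (x) c₂ then each S_k = c₁[k]·a₁b₁ᵀ + c₂[k]·a₂b₂ᵀ. S₀ and S₁ are linearly independent, so a₁b₁ᵀ and a₂b₂ᵀ must span the same plane of matrices: they are the rank-1 matrices of the form x·S₀ + y·S₁.
The 2×2 minor of x·S₀ + y·S₁ on rows {0,1}, columns {0,1} is 135·x² + 360·xy + 180·y² = 45·(x + 2·y)(3·x + 2·y), vanishing at (x:y) = (2:-1) and (2:-3).
M₁ = 2·S₀ − S₁ = [[-12, -36, 36], [-8, -24, 24]] = (-4)·[3, 2][1, 3, -3]ᵀ and M₂ = 2·S₀ − 3·S₁ = [[24, 36, -24], [-24, -36, 24]] = 12·[1, -1][2, 3, -2]ᵀ, so take a₁ = [3, 2], b₁ = [1, 3, -3], a₂ = [1, -1], b₂ = [2, 3, -2].
Each slice is an integer combination of E₁ = a₁b₁ᵀ and E₂ = a₂b₂ᵀ: S₀ = −3·E₁ − 3·E₂, S₁ = −2·E₁ − 6·E₂, S₂ = −E₁ + 3·E₂; reading off coefficients, c₁ = [-3, -2, -1] and c₂ = [-3, -6, 3].
Hence T = [3, 2] (x) [1, 3, -3] (x) [-3, -2, -1] + [1, -1] (x) [2, 3, -2] (x) [-3, -6, 3], so rank(T) ≤ 2.
These bounds meet, so rank(T) = 2.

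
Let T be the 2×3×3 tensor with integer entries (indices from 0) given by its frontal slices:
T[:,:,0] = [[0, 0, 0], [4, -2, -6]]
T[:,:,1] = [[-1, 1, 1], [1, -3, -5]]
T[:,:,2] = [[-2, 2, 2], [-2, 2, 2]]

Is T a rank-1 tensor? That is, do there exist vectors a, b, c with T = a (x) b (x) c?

No

The mode-3 unfolding of T (rows indexed by k, columns by (i,j) = (0,0), (0,1), (0,2), (1,0), (1,1), (1,2)) is [[0, 0, 0, 4, -2, -6], [-1, 1, 1, 1, -3, -5], [-2, 2, 2, -2, 2, 2]].
There the 3×3 minor on rows k ∈ {0, 1, 2}, columns (i,j) ∈ {(0,0), (1,0), (1,1)} is det [[0, 4, -2], [-1, 1, -3], [-2, -2, 2]] = 24 ≠ 0, so this unfolding has rank ≥ 3; CP rank is at least every unfolding rank, so rank(T) ≥ 3.
In particular rank(T) ≥ 3 > 1, so T is not rank-1.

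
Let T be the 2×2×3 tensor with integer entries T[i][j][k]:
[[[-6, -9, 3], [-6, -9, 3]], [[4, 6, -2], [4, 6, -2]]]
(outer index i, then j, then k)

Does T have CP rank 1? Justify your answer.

The mode-1 fibre T[:,0,0] = [-6, 4] gives a = [3, -2] (primitive direction); the mode-2 fibre T[0,:,0] = [-6, -6] gives b = [1, 1]; then c[k] = T[0,0,k] / (a[0]·b[0]) = [-6, -9, 3] / 3 = [-2, -3, 1].
Expanding [3, -2] ⊗ [1, 1] ⊗ [-2, -3, 1] reproduces all 12 entries of T, so T = [3, -2] ⊗ [1, 1] ⊗ [-2, -3, 1] and rank(T) ≤ 1.
Equivalently every frontal slice T[:,:,k] is c[k] times the rank-1 matrix [3, -2] ⊗ [1, 1]. So T has rank 1 (it is nonzero).

Yes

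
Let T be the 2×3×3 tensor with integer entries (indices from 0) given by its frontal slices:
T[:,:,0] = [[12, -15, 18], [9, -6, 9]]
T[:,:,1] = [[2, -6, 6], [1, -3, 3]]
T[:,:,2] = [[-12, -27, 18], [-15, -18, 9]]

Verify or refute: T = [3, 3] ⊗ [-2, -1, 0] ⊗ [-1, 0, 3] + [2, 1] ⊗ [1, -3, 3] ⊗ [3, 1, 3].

Reconstruct entrywise from the claimed factors. For example, T[1,0,2] = -15 and Σₗ aₗ[1]bₗ[0]cₗ[2] = (3)·(-2)·(3) + (1)·(1)·(3) = -15; checking all 18 entries, every one matches. The claim holds.

Yes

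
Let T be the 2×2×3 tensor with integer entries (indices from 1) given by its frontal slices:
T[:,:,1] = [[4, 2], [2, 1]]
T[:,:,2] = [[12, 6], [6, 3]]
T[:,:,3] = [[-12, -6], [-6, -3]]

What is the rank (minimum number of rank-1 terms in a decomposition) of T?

Lower bound: T ≠ 0 (e.g. T[1,1,1] = 4), so rank(T) ≥ 1.
Upper bound: the mode-1 fibre T[:,1,1] = [4, 2] gives a = [2, 1] (primitive direction); the mode-2 fibre T[1,:,1] = [4, 2] gives b = [2, 1]; then c[k] = T[1,1,k] / (a[1]·b[1]) = [4, 12, -12] / 4 = [1, 3, -3].
Expanding [2, 1] (x) [2, 1] (x) [1, 3, -3] reproduces all 12 entries of T, so T = [2, 1] (x) [2, 1] (x) [1, 3, -3] and rank(T) ≤ 1.
These bounds meet, so rank(T) = 1.

1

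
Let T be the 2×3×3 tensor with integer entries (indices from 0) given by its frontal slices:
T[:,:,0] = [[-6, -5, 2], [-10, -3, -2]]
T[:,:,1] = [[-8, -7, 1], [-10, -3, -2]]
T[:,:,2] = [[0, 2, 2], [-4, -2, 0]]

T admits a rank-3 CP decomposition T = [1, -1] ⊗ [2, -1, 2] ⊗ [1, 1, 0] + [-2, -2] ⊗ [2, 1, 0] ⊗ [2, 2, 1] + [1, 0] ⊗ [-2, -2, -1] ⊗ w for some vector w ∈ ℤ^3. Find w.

Subtract the known terms from T to get the rank-1 residual R = [1, 0] ⊗ [-2, -2, -1] ⊗ w, so R[i,j,k] = a[i]·b[j]·w[k]. Pick indices with nonzero a[0]·b[0] = (1)·(-2) = -2. Only the fibre through (0,0,·) is needed: R[0,0,:] = T[0,0,:] − Σₗ aₗ[0]bₗ[0]cₗ = [-6, -8, 0] − (1)·(2)·[1, 1, 0] − (-2)·(2)·[2, 2, 1] = [0, -2, 4]. Then w[k] = R[0,0,k] / -2 for each k, giving w = [0, -2, 4] / -2 = [0, 1, -2].

w = [0, 1, -2]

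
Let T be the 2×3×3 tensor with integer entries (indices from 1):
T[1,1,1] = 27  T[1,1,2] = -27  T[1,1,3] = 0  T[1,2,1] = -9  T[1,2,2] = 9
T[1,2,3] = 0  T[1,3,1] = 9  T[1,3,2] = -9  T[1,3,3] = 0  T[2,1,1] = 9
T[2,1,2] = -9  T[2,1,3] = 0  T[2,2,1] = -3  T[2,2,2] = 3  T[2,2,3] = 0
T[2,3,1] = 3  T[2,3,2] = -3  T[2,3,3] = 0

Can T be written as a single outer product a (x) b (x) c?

Yes

If T = a (x) b (x) c then every fibre of T is a multiple of the corresponding factor, so read the factors off the fibres through the nonzero entry T[1,1,1] = 27.
The mode-1 fibre T[:,1,1] = [27, 9] gives a = (3, 1) (primitive direction); the mode-2 fibre T[1,:,1] = [27, -9, 9] gives b = (3, -1, 1); then c[k] = T[1,1,k] / (a[1]·b[1]) = [27, -27, 0] / 9 = (3, -3, 0).
Expanding (3, 1) (x) (3, -1, 1) (x) (3, -3, 0) reproduces all 18 entries of T, so T = (3, 1) (x) (3, -1, 1) (x) (3, -3, 0) and rank(T) ≤ 1.
Equivalently every frontal slice T[:,:,k] is c[k] times the rank-1 matrix (3, 1) (x) (3, -1, 1). So T has rank 1 (it is nonzero).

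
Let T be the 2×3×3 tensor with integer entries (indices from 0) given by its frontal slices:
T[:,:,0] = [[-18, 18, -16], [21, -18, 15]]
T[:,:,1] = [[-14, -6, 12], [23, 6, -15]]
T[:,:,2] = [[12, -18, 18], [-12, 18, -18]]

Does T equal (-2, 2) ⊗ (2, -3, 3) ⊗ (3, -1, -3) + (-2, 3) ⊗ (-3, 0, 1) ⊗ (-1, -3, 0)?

Reconstruct entrywise from the claimed factors. For example, T[1,0,1] = 23 and Σₗ aₗ[1]bₗ[0]cₗ[1] = (2)·(2)·(-1) + (3)·(-3)·(-3) = 23; checking all 18 entries, every one matches. The claim holds.

Yes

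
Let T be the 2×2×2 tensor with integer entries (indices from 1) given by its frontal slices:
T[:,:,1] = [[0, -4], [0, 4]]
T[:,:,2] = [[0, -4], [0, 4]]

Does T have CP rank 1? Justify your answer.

Yes

If T = a ⊗ b ⊗ c then every fibre of T is a multiple of the corresponding factor, so read the factors off the fibres through the nonzero entry T[1,2,1] = -4.
The mode-1 fibre T[:,2,1] = [-4, 4] gives a = [1, -1] (primitive direction); the mode-2 fibre T[1,:,1] = [0, -4] gives b = [0, 1]; then c[k] = T[1,2,k] / (a[1]·b[2]) = [-4, -4] / 1 = [-4, -4].
Expanding [1, -1] ⊗ [0, 1] ⊗ [-4, -4] reproduces all 8 entries of T, so T = [1, -1] ⊗ [0, 1] ⊗ [-4, -4] and rank(T) ≤ 1.
Equivalently every frontal slice T[:,:,k] is c[k] times the rank-1 matrix [1, -1] ⊗ [0, 1]. So T has rank 1 (it is nonzero).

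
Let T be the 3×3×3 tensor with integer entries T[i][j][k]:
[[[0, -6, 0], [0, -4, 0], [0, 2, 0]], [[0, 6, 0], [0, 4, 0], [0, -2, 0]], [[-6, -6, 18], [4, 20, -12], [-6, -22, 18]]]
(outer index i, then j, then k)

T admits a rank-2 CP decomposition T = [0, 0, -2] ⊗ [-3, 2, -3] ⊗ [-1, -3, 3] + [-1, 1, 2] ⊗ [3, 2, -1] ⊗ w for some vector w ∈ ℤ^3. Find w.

Subtract the known terms from T to get the rank-1 residual R = [-1, 1, 2] ⊗ [3, 2, -1] ⊗ w, so R[i,j,k] = a[i]·b[j]·w[k]. Pick indices with nonzero a[0]·b[0] = (-1)·(3) = -3. Only the fibre through (0,0,·) is needed: R[0,0,:] = T[0,0,:] − Σₗ aₗ[0]bₗ[0]cₗ = [0, -6, 0] − (0)·(-3)·[-1, -3, 3] = [0, -6, 0]. Then w[k] = R[0,0,k] / -3 for each k, giving w = [0, -6, 0] / -3 = [0, 2, 0].

w = [0, 2, 0]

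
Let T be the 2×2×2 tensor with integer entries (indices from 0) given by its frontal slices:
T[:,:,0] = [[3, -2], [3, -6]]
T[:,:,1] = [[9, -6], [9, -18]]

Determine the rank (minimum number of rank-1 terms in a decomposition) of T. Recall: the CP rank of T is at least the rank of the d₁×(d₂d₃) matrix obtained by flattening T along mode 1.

2

Lower bound: the mode-2 unfolding of T (rows indexed by j, columns by (i,k) = (0,0), (0,1), (1,0), (1,1)) is [[3, 9, 3, 9], [-2, -6, -6, -18]].
There the 2×2 minor on rows j ∈ {0, 1}, columns (i,k) ∈ {(0,0), (1,0)} is det [[3, 3], [-2, -6]] = -12 ≠ 0, so this unfolding has rank ≥ 2; CP rank is at least every unfolding rank, so rank(T) ≥ 2. (Flattening ranks never certify an upper bound on CP rank; for that we must actually write T with 2 rank-1 terms.)
Upper bound — finding two terms. Every mode-3 slice of T is a multiple of one matrix: T[:,:,k] = c[k]·M with c = [1, 3] and M = [[3, -2], [3, -6]] (rows indexed by i, columns by j). So it suffices to write M as a sum of two rank-1 matrices.
Splitting M by its rows (i = 0, 1), M = [1, 0][3, -2]ᵀ + [0, 1][3, -6]ᵀ.
Hence T = [1, 0] ⊗ [3, -2] ⊗ [1, 3] + [0, 1] ⊗ [3, -6] ⊗ [1, 3], so rank(T) ≤ 2.
These bounds meet, so rank(T) = 2.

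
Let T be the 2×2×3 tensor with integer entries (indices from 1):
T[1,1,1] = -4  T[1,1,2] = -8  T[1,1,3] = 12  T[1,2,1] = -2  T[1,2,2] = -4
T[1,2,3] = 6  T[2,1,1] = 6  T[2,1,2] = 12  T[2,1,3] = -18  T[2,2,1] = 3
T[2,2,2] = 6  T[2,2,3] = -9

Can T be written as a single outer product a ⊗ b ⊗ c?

Yes

If T = a ⊗ b ⊗ c then every fibre of T is a multiple of the corresponding factor, so read the factors off the fibres through the nonzero entry T[1,1,1] = -4.
The mode-1 fibre T[:,1,1] = [-4, 6] gives a = [2, -3] (primitive direction); the mode-2 fibre T[1,:,1] = [-4, -2] gives b = [2, 1]; then c[k] = T[1,1,k] / (a[1]·b[1]) = [-4, -8, 12] / 4 = [-1, -2, 3].
Expanding [2, -3] ⊗ [2, 1] ⊗ [-1, -2, 3] reproduces all 12 entries of T, so T = [2, -3] ⊗ [2, 1] ⊗ [-1, -2, 3] and rank(T) ≤ 1.
Equivalently every frontal slice T[:,:,k] is c[k] times the rank-1 matrix [2, -3] ⊗ [2, 1]. So T has rank 1 (it is nonzero).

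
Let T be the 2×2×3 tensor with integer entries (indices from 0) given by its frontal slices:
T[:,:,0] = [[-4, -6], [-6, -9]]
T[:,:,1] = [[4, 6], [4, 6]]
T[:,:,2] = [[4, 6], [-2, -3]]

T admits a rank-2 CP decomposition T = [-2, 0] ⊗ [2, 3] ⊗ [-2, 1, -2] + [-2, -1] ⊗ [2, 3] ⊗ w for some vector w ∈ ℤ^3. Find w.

Subtract the known terms from T to get the rank-1 residual R = [-2, -1] ⊗ [2, 3] ⊗ w, so R[i,j,k] = a[i]·b[j]·w[k]. Pick indices with nonzero a[0]·b[0] = (-2)·(2) = -4. Only the fibre through (0,0,·) is needed: R[0,0,:] = T[0,0,:] − Σₗ aₗ[0]bₗ[0]cₗ = [-4, 4, 4] − (-2)·(2)·[-2, 1, -2] = [-12, 8, -4]. Then w[k] = R[0,0,k] / -4 for each k, giving w = [-12, 8, -4] / -4 = [3, -2, 1].

w = [3, -2, 1]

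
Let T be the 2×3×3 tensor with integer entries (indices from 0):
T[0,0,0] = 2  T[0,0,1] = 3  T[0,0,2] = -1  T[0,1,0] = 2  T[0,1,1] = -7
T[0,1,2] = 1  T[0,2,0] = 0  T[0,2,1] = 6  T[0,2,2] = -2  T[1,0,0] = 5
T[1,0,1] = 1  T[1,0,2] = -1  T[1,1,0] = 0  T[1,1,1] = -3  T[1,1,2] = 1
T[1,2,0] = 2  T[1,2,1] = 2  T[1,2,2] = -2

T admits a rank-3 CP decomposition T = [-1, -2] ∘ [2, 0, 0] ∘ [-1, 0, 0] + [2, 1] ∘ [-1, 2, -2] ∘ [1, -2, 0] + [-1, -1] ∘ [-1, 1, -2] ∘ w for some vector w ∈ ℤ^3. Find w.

Subtract the known terms from T to get the rank-1 residual R = [-1, -1] ∘ [-1, 1, -2] ∘ w, so R[i,j,k] = a[i]·b[j]·w[k]. Pick indices with nonzero a[0]·b[0] = (-1)·(-1) = 1. Only the fibre through (0,0,·) is needed: R[0,0,:] = T[0,0,:] − Σₗ aₗ[0]bₗ[0]cₗ = [2, 3, -1] − (-1)·(2)·[-1, 0, 0] − (2)·(-1)·[1, -2, 0] = [2, -1, -1]. Then w[k] = R[0,0,k] / 1 for each k, giving w = [2, -1, -1] / 1 = [2, -1, -1].

w = [2, -1, -1]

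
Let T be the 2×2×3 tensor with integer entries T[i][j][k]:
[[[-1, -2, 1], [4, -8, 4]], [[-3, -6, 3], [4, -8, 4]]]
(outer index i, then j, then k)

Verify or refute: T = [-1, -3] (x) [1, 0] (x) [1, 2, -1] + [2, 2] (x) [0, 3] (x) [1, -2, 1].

No

Reconstruct entry (0,1,0) from the claimed factors: Σₗ aₗ[0]bₗ[1]cₗ[0] = (-1)·(0)·(1) + (2)·(3)·(1) = 6, but T[0,1,0] = 4. The claim is false.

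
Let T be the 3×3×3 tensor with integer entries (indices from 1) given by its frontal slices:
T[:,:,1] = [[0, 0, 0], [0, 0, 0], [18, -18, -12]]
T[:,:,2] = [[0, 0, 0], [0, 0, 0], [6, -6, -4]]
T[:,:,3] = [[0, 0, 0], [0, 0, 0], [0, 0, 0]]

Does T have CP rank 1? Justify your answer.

If T = a ⊗ b ⊗ c then every fibre of T is a multiple of the corresponding factor, so read the factors off the fibres through the nonzero entry T[3,1,1] = 18.
The mode-1 fibre T[:,1,1] = [0, 0, 18] gives a = [0, 0, 1] (primitive direction); the mode-2 fibre T[3,:,1] = [18, -18, -12] gives b = [3, -3, -2]; then c[k] = T[3,1,k] / (a[3]·b[1]) = [18, 6, 0] / 3 = [6, 2, 0].
Expanding [0, 0, 1] ⊗ [3, -3, -2] ⊗ [6, 2, 0] reproduces all 27 entries of T, so T = [0, 0, 1] ⊗ [3, -3, -2] ⊗ [6, 2, 0] and rank(T) ≤ 1.
Equivalently every frontal slice T[:,:,k] is c[k] times the rank-1 matrix [0, 0, 1] ⊗ [3, -3, -2]. So T has rank 1 (it is nonzero).

Yes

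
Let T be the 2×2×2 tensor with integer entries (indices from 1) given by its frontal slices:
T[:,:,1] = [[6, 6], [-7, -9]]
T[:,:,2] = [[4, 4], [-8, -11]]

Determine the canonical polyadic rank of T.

Lower bound: the mode-3 unfolding of T (rows indexed by k, columns by (i,j) = (1,1), (1,2), (2,1), (2,2)) is [[6, 6, -7, -9], [4, 4, -8, -11]].
There the 2×2 minor on rows k ∈ {1, 2}, columns (i,j) ∈ {(1,1), (2,1)} is det [[6, -7], [4, -8]] = -20 ≠ 0, so this unfolding has rank ≥ 2; CP rank is at least every unfolding rank, so rank(T) ≥ 2. (Flattening ranks never certify an upper bound on CP rank; for that we must actually write T with 2 rank-1 terms.)
Upper bound — finding two terms. Write S_k = T[:,:,k] for the frontal slices: S₁ = [[6, 6], [-7, -9]], S₂ = [[4, 4], [-8, -11]].
If T = a₁ (x) b₁ (x) c₁ + a₂ (x) b₂ (x) c₂ then each S_k = c₁[k]·a₁b₁ᵀ + c₂[k]·a₂b₂ᵀ. S₁ and S₂ are linearly independent, so a₁b₁ᵀ and a₂b₂ᵀ must span the same plane of matrices: they are the rank-1 matrices of the form x·S₁ + y·S₂.
det(x·S₁ + y·S₂) is −12·x² − 26·xy − 12·y² = (-2)·(2·x + 3·y)(3·x + 2·y), vanishing at (x:y) = (3:-2) and (2:-3).
M₁ = 3·S₁ − 2·S₂ = [[10, 10], [-5, -5]] = 5·[2, -1][1, 1]ᵀ and M₂ = 2·S₁ − 3·S₂ = [[0, 0], [10, 15]] = 5·[0, 1][2, 3]ᵀ, so take a₁ = [2, -1], b₁ = [1, 1], a₂ = [0, 1], b₂ = [2, 3].
Each slice is an integer combination of E₁ = a₁b₁ᵀ and E₂ = a₂b₂ᵀ: S₁ = 3·E₁ − 2·E₂, S₂ = 2·E₁ − 3·E₂; reading off coefficients, c₁ = [3, 2] and c₂ = [-2, -3].
Hence T = [2, -1] (x) [1, 1] (x) [3, 2] + [0, 1] (x) [2, 3] (x) [-2, -3], so rank(T) ≤ 2.
These bounds meet, so rank(T) = 2.

2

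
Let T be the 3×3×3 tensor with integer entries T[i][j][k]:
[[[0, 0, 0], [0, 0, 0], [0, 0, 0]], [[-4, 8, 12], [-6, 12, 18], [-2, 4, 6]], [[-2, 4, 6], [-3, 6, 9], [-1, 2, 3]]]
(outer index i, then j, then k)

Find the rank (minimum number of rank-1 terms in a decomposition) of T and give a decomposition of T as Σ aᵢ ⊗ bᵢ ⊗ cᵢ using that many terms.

Lower bound: T ≠ 0 (e.g. T[1,0,0] = -4), so rank(T) ≥ 1.
Upper bound: the mode-1 fibre T[:,0,0] = [0, -4, -2] gives a = [0, 2, 1] (primitive direction); the mode-2 fibre T[1,:,0] = [-4, -6, -2] gives b = [2, 3, 1]; then c[k] = T[1,0,k] / (a[1]·b[0]) = [-4, 8, 12] / 4 = [-1, 2, 3].
Expanding [0, 2, 1] ⊗ [2, 3, 1] ⊗ [-1, 2, 3] reproduces all 27 entries of T, so T = [0, 2, 1] ⊗ [2, 3, 1] ⊗ [-1, 2, 3] and rank(T) ≤ 1.
These bounds meet, so rank(T) = 1.

rank(T) = 1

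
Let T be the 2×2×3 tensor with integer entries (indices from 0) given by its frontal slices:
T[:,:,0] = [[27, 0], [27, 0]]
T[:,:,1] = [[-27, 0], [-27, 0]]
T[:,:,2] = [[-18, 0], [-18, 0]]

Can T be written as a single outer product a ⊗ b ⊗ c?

If T = a ⊗ b ⊗ c then every fibre of T is a multiple of the corresponding factor, so read the factors off the fibres through the nonzero entry T[0,0,0] = 27.
The mode-1 fibre T[:,0,0] = [27, 27] gives a = [1, 1] (primitive direction); the mode-2 fibre T[0,:,0] = [27, 0] gives b = [1, 0]; then c[k] = T[0,0,k] / (a[0]·b[0]) = [27, -27, -18] / 1 = [27, -27, -18].
Expanding [1, 1] ⊗ [1, 0] ⊗ [27, -27, -18] reproduces all 12 entries of T, so T = [1, 1] ⊗ [1, 0] ⊗ [27, -27, -18] and rank(T) ≤ 1.
Equivalently every frontal slice T[:,:,k] is c[k] times the rank-1 matrix [1, 1] ⊗ [1, 0]. So T has rank 1 (it is nonzero).

Yes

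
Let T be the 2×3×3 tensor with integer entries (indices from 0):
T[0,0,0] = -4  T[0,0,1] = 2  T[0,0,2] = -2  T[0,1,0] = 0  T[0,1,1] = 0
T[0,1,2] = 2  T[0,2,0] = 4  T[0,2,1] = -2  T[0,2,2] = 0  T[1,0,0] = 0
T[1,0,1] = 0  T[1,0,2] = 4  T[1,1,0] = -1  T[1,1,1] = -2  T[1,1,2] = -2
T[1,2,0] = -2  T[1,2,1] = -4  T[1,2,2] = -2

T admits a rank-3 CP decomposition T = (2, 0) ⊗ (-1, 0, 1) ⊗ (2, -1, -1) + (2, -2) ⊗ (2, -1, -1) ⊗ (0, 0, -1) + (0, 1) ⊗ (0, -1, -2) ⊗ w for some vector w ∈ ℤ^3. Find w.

w = (1, 2, 0)

Subtract the known terms from T to get the rank-1 residual R = (0, 1) ⊗ (0, -1, -2) ⊗ w, so R[i,j,k] = a[i]·b[j]·w[k]. Pick indices with nonzero a[1]·b[1] = (1)·(-1) = -1. Only the fibre through (1,1,·) is needed: R[1,1,:] = T[1,1,:] − Σₗ aₗ[1]bₗ[1]cₗ = [-1, -2, -2] − (0)·(0)·(2, -1, -1) − (-2)·(-1)·(0, 0, -1) = [-1, -2, 0]. Then w[k] = R[1,1,k] / -1 for each k, giving w = [-1, -2, 0] / -1 = (1, 2, 0).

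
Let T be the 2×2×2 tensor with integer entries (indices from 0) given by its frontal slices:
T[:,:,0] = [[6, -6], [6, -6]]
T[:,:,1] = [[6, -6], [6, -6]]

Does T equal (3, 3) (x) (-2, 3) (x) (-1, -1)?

Reconstruct entry (0,1,0) from the claimed factors: Σₗ aₗ[0]bₗ[1]cₗ[0] = (3)·(3)·(-1) = -9, but T[0,1,0] = -6. The claim is false.

No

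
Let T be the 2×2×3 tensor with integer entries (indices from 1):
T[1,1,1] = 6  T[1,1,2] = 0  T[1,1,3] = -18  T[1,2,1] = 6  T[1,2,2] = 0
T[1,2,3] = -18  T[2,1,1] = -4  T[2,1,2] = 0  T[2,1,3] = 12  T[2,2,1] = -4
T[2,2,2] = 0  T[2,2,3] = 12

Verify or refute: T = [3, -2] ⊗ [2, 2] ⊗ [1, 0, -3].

Reconstruct entrywise from the claimed factors. For example, T[1,2,2] = 0 and Σₗ aₗ[1]bₗ[2]cₗ[2] = (3)·(2)·(0) = 0; checking all 12 entries, every one matches. The claim holds.

Yes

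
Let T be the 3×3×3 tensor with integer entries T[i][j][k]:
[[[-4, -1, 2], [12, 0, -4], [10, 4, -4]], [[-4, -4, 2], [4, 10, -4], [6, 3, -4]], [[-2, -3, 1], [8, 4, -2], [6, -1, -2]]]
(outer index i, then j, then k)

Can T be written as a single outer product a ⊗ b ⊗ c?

No

The mode-2 unfolding of T (rows indexed by j, columns by (i,k) = (0,0), (0,1), (0,2), (1,0), (1,1), (1,2), (2,0), (2,1), (2,2)) is [[-4, -1, 2, -4, -4, 2, -2, -3, 1], [12, 0, -4, 4, 10, -4, 8, 4, -2], [10, 4, -4, 6, 3, -4, 6, -1, -2]].
There the 3×3 minor on rows j ∈ {0, 1, 2}, columns (i,k) ∈ {(0,0), (0,1), (0,2)} is det [[-4, -1, 2], [12, 0, -4], [10, 4, -4]] = 24 ≠ 0, so this unfolding has rank ≥ 3; CP rank is at least every unfolding rank, so rank(T) ≥ 3.
In particular rank(T) ≥ 3 > 1, so T is not rank-1.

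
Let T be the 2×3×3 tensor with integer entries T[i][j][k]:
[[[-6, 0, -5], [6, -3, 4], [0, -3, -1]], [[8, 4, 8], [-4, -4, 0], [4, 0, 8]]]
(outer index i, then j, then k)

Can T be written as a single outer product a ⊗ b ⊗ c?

No

The mode-3 unfolding of T (rows indexed by k, columns by (i,j) = (0,0), (0,1), (0,2), (1,0), (1,1), (1,2)) is [[-6, 6, 0, 8, -4, 4], [0, -3, -3, 4, -4, 0], [-5, 4, -1, 8, 0, 8]].
There the 3×3 minor on rows k ∈ {0, 1, 2}, columns (i,j) ∈ {(0,0), (0,1), (1,1)} is det [[-6, 6, -4], [0, -3, -4], [-5, 4, 0]] = 84 ≠ 0, so this unfolding has rank ≥ 3; CP rank is at least every unfolding rank, so rank(T) ≥ 3.
In particular rank(T) ≥ 3 > 1, so T is not rank-1.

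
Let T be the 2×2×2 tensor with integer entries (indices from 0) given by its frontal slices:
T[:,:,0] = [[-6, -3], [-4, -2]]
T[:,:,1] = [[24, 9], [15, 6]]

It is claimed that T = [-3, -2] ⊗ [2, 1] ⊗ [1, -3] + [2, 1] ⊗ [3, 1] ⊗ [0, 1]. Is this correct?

Reconstruct entry (0,1,1) from the claimed factors: Σₗ aₗ[0]bₗ[1]cₗ[1] = (-3)·(1)·(-3) + (2)·(1)·(1) = 11, but T[0,1,1] = 9. The claim is false.

No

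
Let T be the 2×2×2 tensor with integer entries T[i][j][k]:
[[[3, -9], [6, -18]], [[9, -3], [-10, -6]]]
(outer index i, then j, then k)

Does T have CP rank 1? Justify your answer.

No

The mode-3 unfolding of T (rows indexed by k, columns by (i,j) = (0,0), (0,1), (1,0), (1,1)) is [[3, 6, 9, -10], [-9, -18, -3, -6]].
There the 2×2 minor on rows k ∈ {0, 1}, columns (i,j) ∈ {(0,0), (1,0)} is det [[3, 9], [-9, -3]] = 72 ≠ 0, so this unfolding has rank ≥ 2; CP rank is at least every unfolding rank, so rank(T) ≥ 2.
In particular rank(T) ≥ 2 > 1, so T is not rank-1.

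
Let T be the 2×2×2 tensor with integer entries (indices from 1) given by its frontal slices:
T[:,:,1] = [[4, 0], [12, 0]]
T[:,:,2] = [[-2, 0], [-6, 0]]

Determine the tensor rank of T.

1

Lower bound: T ≠ 0 (e.g. T[1,1,1] = 4), so rank(T) ≥ 1.
Upper bound: if T = a ⊗ b ⊗ c then every fibre of T is a multiple of the corresponding factor, so read the factors off the fibres through the nonzero entry T[1,1,1] = 4.
The mode-1 fibre T[:,1,1] = [4, 12] gives a = [1, 3] (primitive direction); the mode-2 fibre T[1,:,1] = [4, 0] gives b = [1, 0]; then c[k] = T[1,1,k] / (a[1]·b[1]) = [4, -2] / 1 = [4, -2].
Expanding [1, 3] ⊗ [1, 0] ⊗ [4, -2] reproduces all 8 entries of T, so T = [1, 3] ⊗ [1, 0] ⊗ [4, -2] and rank(T) ≤ 1.
These bounds meet, so rank(T) = 1.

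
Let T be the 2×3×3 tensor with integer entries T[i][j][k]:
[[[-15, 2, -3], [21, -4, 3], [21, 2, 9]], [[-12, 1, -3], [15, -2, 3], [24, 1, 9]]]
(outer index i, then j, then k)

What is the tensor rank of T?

Lower bound: the mode-3 unfolding of T (rows indexed by k, columns by (i,j) = (0,0), (0,1), (0,2), (1,0), (1,1), (1,2)) is [[-15, 21, 21, -12, 15, 24], [2, -4, 2, 1, -2, 1], [-3, 3, 9, -3, 3, 9]].
There the 2×2 minor on rows k ∈ {0, 1}, columns (i,j) ∈ {(0,0), (0,1)} is det [[-15, 21], [2, -4]] = 18 ≠ 0, so this unfolding has rank ≥ 2; CP rank is at least every unfolding rank, so rank(T) ≥ 2. (Unfolding ranks only ever bound the CP rank from below — rank(T) can be strictly larger than all of them — so the matching upper bound has to come from an explicit 2-term decomposition.)
Upper bound — finding two terms. Write S_k = T[:,:,k] for the frontal slices: S₀ = [[-15, 21, 21], [-12, 15, 24]], S₁ = [[2, -4, 2], [1, -2, 1]], S₂ = [[-3, 3, 9], [-3, 3, 9]].
If T = a₁ ⊗ b₁ ⊗ c₁ + a₂ ⊗ b₂ ⊗ c₂ then each S_k = c₁[k]·a₁b₁ᵀ + c₂[k]·a₂b₂ᵀ. S₀ and S₁ are linearly independent, so a₁b₁ᵀ and a₂b₂ᵀ must span the same plane of matrices: they are the rank-1 matrices of the form x·S₀ + y·S₁.
The 2×2 minor of x·S₀ + y·S₁ on rows {0,1}, columns {0,1} is 27·x² − 9·xy = 9·(3·x − y)(x), vanishing at (x:y) = (1:3) and (0:1).
M₁ = S₀ + 3·S₁ = [[-9, 9, 27], [-9, 9, 27]] = (-9)·[1, 1][1, -1, -3]ᵀ and M₂ = S₁ = [[2, -4, 2], [1, -2, 1]] = [2, 1][1, -2, 1]ᵀ, so take a₁ = [1, 1], b₁ = [1, -1, -3], a₂ = [2, 1], b₂ = [1, -2, 1].
Each slice is an integer combination of E₁ = a₁b₁ᵀ and E₂ = a₂b₂ᵀ: S₀ = −9·E₁ − 3·E₂, S₁ = E₂, S₂ = −3·E₁; reading off coefficients, c₁ = [-9, 0, -3] and c₂ = [-3, 1, 0].
Hence T = [1, 1] ⊗ [1, -1, -3] ⊗ [-9, 0, -3] + [2, 1] ⊗ [1, -2, 1] ⊗ [-3, 1, 0], so rank(T) ≤ 2.
These bounds meet, so rank(T) = 2.

2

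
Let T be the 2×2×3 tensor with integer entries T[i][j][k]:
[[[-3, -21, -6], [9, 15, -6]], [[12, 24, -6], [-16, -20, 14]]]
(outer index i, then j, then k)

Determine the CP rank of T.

Lower bound: in the mode-3 unfolding of T (rows indexed by k, columns by (i,j)) the 2×2 minor on rows k ∈ {0, 1}, columns (i,j) ∈ {(0,0), (0,1)} is det [[-3, 9], [-21, 15]] = 144 ≠ 0, so that unfolding has rank ≥ 2 and hence rank(T) ≥ 2 (CP rank is at least every unfolding rank, though it can be larger).
Upper bound: with S_k = T[:,:,k], the two rank-1 terms a₁b₁ᵀ, a₂b₂ᵀ are the rank-1 members of the pencil x·S₀ + y·S₁.
det(x·S₀ + y·S₁) is −60·x² + 60·y² = (-60)·(x − y)(x + y), vanishing at (x:y) = (1:1) and (1:-1).
M₁ = S₀ + S₁ = [[-24, 24], [36, -36]] = (-12)·(2, -3)(1, -1)ᵀ and M₂ = S₀ − S₁ = [[18, -6], [-12, 4]] = 2·(3, -2)(3, -1)ᵀ, so take a₁ = (2, -3), b₁ = (1, -1), a₂ = (3, -2), b₂ = (3, -1).
Each slice is an integer combination of E₁ = a₁b₁ᵀ and E₂ = a₂b₂ᵀ: S₀ = −6·E₁ + E₂, S₁ = −6·E₁ − E₂, S₂ = 6·E₁ − 2·E₂; reading off coefficients, c₁ = (-6, -6, 6) and c₂ = (1, -1, -2).
Hence T = (2, -3) (x) (1, -1) (x) (-6, -6, 6) + (3, -2) (x) (3, -1) (x) (1, -1, -2), so rank(T) ≤ 2.
These bounds meet, so rank(T) = 2.

2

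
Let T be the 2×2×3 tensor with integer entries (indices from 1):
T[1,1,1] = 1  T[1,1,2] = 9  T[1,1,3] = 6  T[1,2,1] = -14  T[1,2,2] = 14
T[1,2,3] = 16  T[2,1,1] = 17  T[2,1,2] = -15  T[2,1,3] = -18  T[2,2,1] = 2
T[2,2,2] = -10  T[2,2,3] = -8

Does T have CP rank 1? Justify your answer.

The mode-3 unfolding of T (rows indexed by k, columns by (i,j) = (1,1), (1,2), (2,1), (2,2)) is [[1, -14, 17, 2], [9, 14, -15, -10], [6, 16, -18, -8]].
There the 2×2 minor on rows k ∈ {1, 2}, columns (i,j) ∈ {(1,1), (1,2)} is det [[1, -14], [9, 14]] = 140 ≠ 0, so this unfolding has rank ≥ 2; CP rank is at least every unfolding rank, so rank(T) ≥ 2.
In particular rank(T) ≥ 2 > 1, so T is not rank-1.

No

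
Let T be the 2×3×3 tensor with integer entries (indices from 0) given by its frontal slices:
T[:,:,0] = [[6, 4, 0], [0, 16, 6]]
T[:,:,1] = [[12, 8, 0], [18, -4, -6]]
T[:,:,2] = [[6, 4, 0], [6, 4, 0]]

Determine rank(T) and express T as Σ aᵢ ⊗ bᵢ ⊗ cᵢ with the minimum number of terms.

rank(T) = 2

Lower bound: the mode-3 unfolding of T (rows indexed by k, columns by (i,j) = (0,0), (0,1), (0,2), (1,0), (1,1), (1,2)) is [[6, 4, 0, 0, 16, 6], [12, 8, 0, 18, -4, -6], [6, 4, 0, 6, 4, 0]].
There the 2×2 minor on rows k ∈ {0, 1}, columns (i,j) ∈ {(0,0), (1,0)} is det [[6, 0], [12, 18]] = 108 ≠ 0, so this unfolding has rank ≥ 2; CP rank is at least every unfolding rank, so rank(T) ≥ 2. (Flattening ranks never certify an upper bound on CP rank; for that we must actually write T with 2 rank-1 terms.)
Upper bound — finding two terms. Write S_k = T[:,:,k] for the frontal slices: S₀ = [[6, 4, 0], [0, 16, 6]], S₁ = [[12, 8, 0], [18, -4, -6]], S₂ = [[6, 4, 0], [6, 4, 0]].
If T = a₁ ⊗ b₁ ⊗ c₁ + a₂ ⊗ b₂ ⊗ c₂ then each S_k = c₁[k]·a₁b₁ᵀ + c₂[k]·a₂b₂ᵀ. S₀ and S₁ are linearly independent, so a₁b₁ᵀ and a₂b₂ᵀ must span the same plane of matrices: they are the rank-1 matrices of the form x·S₀ + y·S₁.
The 2×2 minor of x·S₀ + y·S₁ on rows {0,1}, columns {0,1} is 96·x² + 96·xy − 192·y² = 96·(x + 2·y)(x − y), vanishing at (x:y) = (2:-1) and (1:1).
M₁ = 2·S₀ − S₁ = [[0, 0, 0], [-18, 36, 18]] = (-18)·[0, 1][1, -2, -1]ᵀ and M₂ = S₀ + S₁ = [[18, 12, 0], [18, 12, 0]] = 6·[1, 1][3, 2, 0]ᵀ, so take a₁ = [0, 1], b₁ = [1, -2, -1], a₂ = [1, 1], b₂ = [3, 2, 0].
Each slice is an integer combination of E₁ = a₁b₁ᵀ and E₂ = a₂b₂ᵀ: S₀ = −6·E₁ + 2·E₂, S₁ = 6·E₁ + 4·E₂, S₂ = 2·E₂; reading off coefficients, c₁ = [-6, 6, 0] and c₂ = [2, 4, 2].
Hence T = [0, 1] ⊗ [1, -2, -1] ⊗ [-6, 6, 0] + [1, 1] ⊗ [3, 2, 0] ⊗ [2, 4, 2], so rank(T) ≤ 2.
These bounds meet, so rank(T) = 2.
Check entry T[1,1,2] = 4: (1)·(-2)·(0) + (1)·(2)·(2) = 4.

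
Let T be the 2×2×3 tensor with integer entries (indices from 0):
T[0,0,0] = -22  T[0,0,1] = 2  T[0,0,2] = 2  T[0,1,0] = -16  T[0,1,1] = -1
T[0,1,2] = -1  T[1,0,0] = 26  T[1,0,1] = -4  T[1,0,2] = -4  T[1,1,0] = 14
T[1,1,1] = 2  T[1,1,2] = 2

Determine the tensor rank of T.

Lower bound: the mode-3 unfolding of T (rows indexed by k, columns by (i,j) = (0,0), (0,1), (1,0), (1,1)) is [[-22, -16, 26, 14], [2, -1, -4, 2], [2, -1, -4, 2]].
There the 2×2 minor on rows k ∈ {0, 1}, columns (i,j) ∈ {(0,0), (0,1)} is det [[-22, -16], [2, -1]] = 54 ≠ 0, so this unfolding has rank ≥ 2; CP rank is at least every unfolding rank, so rank(T) ≥ 2. (This is only a lower bound: in general the CP rank may exceed every unfolding rank, so we still need to exhibit 2 rank-1 terms summing to T.)
Upper bound — finding two terms. Write S_k = T[:,:,k] for the frontal slices: S₀ = [[-22, -16], [26, 14]], S₁ = [[2, -1], [-4, 2]], S₂ = [[2, -1], [-4, 2]].
If T = a₁ (x) b₁ (x) c₁ + a₂ (x) b₂ (x) c₂ then each S_k = c₁[k]·a₁b₁ᵀ + c₂[k]·a₂b₂ᵀ. S₀ and S₁ are linearly independent, so a₁b₁ᵀ and a₂b₂ᵀ must span the same plane of matrices: they are the rank-1 matrices of the form x·S₀ + y·S₁.
det(x·S₀ + y·S₁) is 108·x² − 54·xy = 54·(2·x − y)(x), vanishing at (x:y) = (1:2) and (0:1).
M₁ = S₀ + 2·S₁ = [[-18, -18], [18, 18]] = (-18)·[1, -1][1, 1]ᵀ and M₂ = S₁ = [[2, -1], [-4, 2]] = [1, -2][2, -1]ᵀ, so take a₁ = [1, -1], b₁ = [1, 1], a₂ = [1, -2], b₂ = [2, -1].
Each slice is an integer combination of E₁ = a₁b₁ᵀ and E₂ = a₂b₂ᵀ: S₀ = −18·E₁ − 2·E₂, S₁ = E₂, S₂ = E₂; reading off coefficients, c₁ = [-18, 0, 0] and c₂ = [-2, 1, 1].
Hence T = [1, -1] (x) [1, 1] (x) [-18, 0, 0] + [1, -2] (x) [2, -1] (x) [-2, 1, 1], so rank(T) ≤ 2.
These bounds meet, so rank(T) = 2.
Check entry T[1,0,2] = -4: (-1)·(1)·(0) + (-2)·(2)·(1) = -4.

2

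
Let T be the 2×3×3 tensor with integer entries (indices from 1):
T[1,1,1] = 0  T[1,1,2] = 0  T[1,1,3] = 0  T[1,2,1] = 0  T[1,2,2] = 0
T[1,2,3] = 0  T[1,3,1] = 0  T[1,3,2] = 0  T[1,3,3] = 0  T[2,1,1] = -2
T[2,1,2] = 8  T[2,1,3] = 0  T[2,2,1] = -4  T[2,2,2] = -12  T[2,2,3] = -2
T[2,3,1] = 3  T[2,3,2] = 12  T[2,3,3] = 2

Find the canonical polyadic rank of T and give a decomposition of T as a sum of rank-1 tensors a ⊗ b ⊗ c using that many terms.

Lower bound: the mode-2 unfolding of T (rows indexed by j, columns by (i,k) = (1,1), (1,2), (1,3), (2,1), (2,2), (2,3)) is [[0, 0, 0, -2, 8, 0], [0, 0, 0, -4, -12, -2], [0, 0, 0, 3, 12, 2]].
There the 3×3 minor on rows j ∈ {1, 2, 3}, columns (i,k) ∈ {(2,1), (2,2), (2,3)} is det [[-2, 8, 0], [-4, -12, -2], [3, 12, 2]] = 16 ≠ 0, so this unfolding has rank ≥ 3; CP rank is at least every unfolding rank, so rank(T) ≥ 3. (Flattening ranks never certify an upper bound on CP rank; for that we must actually write T with 3 rank-1 terms.)
Upper bound: T is a sum of 3 rank-1 terms, T = (0, 1) ⊗ (1, -2, 2) ⊗ (4, 4, 2) + (0, 1) ⊗ (1, -1, 1) ⊗ (-4, 4, -2) + (0, 1) ⊗ (2, 0, 1) ⊗ (-1, 0, 0) (one valid choice — decompositions are not unique — normalised so each a, b is primitive with positive first nonzero entry; check it by expanding all entries), so rank(T) ≤ 3.
These bounds meet, so rank(T) = 3.

rank(T) = 3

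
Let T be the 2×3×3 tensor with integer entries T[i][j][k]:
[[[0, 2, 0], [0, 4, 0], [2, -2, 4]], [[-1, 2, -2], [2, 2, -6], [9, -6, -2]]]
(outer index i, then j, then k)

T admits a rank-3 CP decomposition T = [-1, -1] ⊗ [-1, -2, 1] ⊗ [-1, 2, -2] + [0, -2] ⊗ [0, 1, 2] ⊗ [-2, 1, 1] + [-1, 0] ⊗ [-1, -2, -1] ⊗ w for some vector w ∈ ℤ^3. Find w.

Subtract the known terms from T to get the rank-1 residual R = [-1, 0] ⊗ [-1, -2, -1] ⊗ w, so R[i,j,k] = a[i]·b[j]·w[k]. Pick indices with nonzero a[0]·b[0] = (-1)·(-1) = 1. Only the fibre through (0,0,·) is needed: R[0,0,:] = T[0,0,:] − Σₗ aₗ[0]bₗ[0]cₗ = [0, 2, 0] − (-1)·(-1)·[-1, 2, -2] − (0)·(0)·[-2, 1, 1] = [1, 0, 2]. Then w[k] = R[0,0,k] / 1 for each k, giving w = [1, 0, 2] / 1 = [1, 0, 2].

w = [1, 0, 2]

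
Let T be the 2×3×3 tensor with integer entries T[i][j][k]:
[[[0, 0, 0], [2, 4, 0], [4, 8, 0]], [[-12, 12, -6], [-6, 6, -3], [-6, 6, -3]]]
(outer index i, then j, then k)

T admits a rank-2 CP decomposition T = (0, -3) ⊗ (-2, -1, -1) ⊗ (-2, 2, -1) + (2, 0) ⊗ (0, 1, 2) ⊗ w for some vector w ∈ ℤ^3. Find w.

w = (1, 2, 0)

Subtract the known terms from T to get the rank-1 residual R = (2, 0) ⊗ (0, 1, 2) ⊗ w, so R[i,j,k] = a[i]·b[j]·w[k]. Pick indices with nonzero a[0]·b[1] = (2)·(1) = 2. Only the fibre through (0,1,·) is needed: R[0,1,:] = T[0,1,:] − Σₗ aₗ[0]bₗ[1]cₗ = [2, 4, 0] − (0)·(-1)·(-2, 2, -1) = [2, 4, 0]. Then w[k] = R[0,1,k] / 2 for each k, giving w = [2, 4, 0] / 2 = (1, 2, 0).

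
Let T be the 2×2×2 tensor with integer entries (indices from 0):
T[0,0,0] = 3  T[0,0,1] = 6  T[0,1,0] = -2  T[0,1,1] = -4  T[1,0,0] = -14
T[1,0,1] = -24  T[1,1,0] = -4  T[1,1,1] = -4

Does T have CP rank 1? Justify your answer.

The mode-2 unfolding of T (rows indexed by j, columns by (i,k) = (0,0), (0,1), (1,0), (1,1)) is [[3, 6, -14, -24], [-2, -4, -4, -4]].
There the 2×2 minor on rows j ∈ {0, 1}, columns (i,k) ∈ {(0,0), (1,0)} is det [[3, -14], [-2, -4]] = -40 ≠ 0, so this unfolding has rank ≥ 2; CP rank is at least every unfolding rank, so rank(T) ≥ 2.
In particular rank(T) ≥ 2 > 1, so T is not rank-1.

No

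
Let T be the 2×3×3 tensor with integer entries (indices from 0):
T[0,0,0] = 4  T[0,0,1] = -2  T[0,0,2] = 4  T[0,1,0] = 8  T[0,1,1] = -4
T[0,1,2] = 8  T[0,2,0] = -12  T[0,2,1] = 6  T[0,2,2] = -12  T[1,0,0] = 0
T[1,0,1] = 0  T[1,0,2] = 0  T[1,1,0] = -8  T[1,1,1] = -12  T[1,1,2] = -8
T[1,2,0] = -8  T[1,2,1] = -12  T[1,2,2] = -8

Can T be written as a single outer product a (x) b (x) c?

The mode-3 unfolding of T (rows indexed by k, columns by (i,j) = (0,0), (0,1), (0,2), (1,0), (1,1), (1,2)) is [[4, 8, -12, 0, -8, -8], [-2, -4, 6, 0, -12, -12], [4, 8, -12, 0, -8, -8]].
There the 2×2 minor on rows k ∈ {0, 1}, columns (i,j) ∈ {(0,0), (1,1)} is det [[4, -8], [-2, -12]] = -64 ≠ 0, so this unfolding has rank ≥ 2; CP rank is at least every unfolding rank, so rank(T) ≥ 2.
In particular rank(T) ≥ 2 > 1, so T is not rank-1.

No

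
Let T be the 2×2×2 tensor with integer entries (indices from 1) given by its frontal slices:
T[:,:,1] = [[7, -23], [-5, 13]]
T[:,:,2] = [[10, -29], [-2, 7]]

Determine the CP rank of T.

Lower bound: the mode-2 unfolding of T (rows indexed by j, columns by (i,k) = (1,1), (1,2), (2,1), (2,2)) is [[7, 10, -5, -2], [-23, -29, 13, 7]].
There the 2×2 minor on rows j ∈ {1, 2}, columns (i,k) ∈ {(1,1), (1,2)} is det [[7, 10], [-23, -29]] = 27 ≠ 0, so this unfolding has rank ≥ 2; CP rank is at least every unfolding rank, so rank(T) ≥ 2. (Unfolding ranks only ever bound the CP rank from below — rank(T) can be strictly larger than all of them — so the matching upper bound has to come from an explicit 2-term decomposition.)
Upper bound — finding two terms. Write S_k = T[:,:,k] for the frontal slices: S₁ = [[7, -23], [-5, 13]], S₂ = [[10, -29], [-2, 7]].
If T = a₁ ⊗ b₁ ⊗ c₁ + a₂ ⊗ b₂ ⊗ c₂ then each S_k = c₁[k]·a₁b₁ᵀ + c₂[k]·a₂b₂ᵀ. S₁ and S₂ are linearly independent, so a₁b₁ᵀ and a₂b₂ᵀ must span the same plane of matrices: they are the rank-1 matrices of the form x·S₁ + y·S₂.
det(x·S₁ + y·S₂) is −24·x² − 12·xy + 12·y² = (-12)·(2·x − y)(x + y), vanishing at (x:y) = (1:2) and (1:-1).
M₁ = S₁ + 2·S₂ = [[27, -81], [-9, 27]] = 9·(3, -1)(1, -3)ᵀ and M₂ = S₁ − S₂ = [[-3, 6], [-3, 6]] = (-3)·(1, 1)(1, -2)ᵀ, so take a₁ = (3, -1), b₁ = (1, -3), a₂ = (1, 1), b₂ = (1, -2).
Each slice is an integer combination of E₁ = a₁b₁ᵀ and E₂ = a₂b₂ᵀ: S₁ = 3·E₁ − 2·E₂, S₂ = 3·E₁ + E₂; reading off coefficients, c₁ = (3, 3) and c₂ = (-2, 1).
Hence T = (3, -1) ⊗ (1, -3) ⊗ (3, 3) + (1, 1) ⊗ (1, -2) ⊗ (-2, 1), so rank(T) ≤ 2.
These bounds meet, so rank(T) = 2.

2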